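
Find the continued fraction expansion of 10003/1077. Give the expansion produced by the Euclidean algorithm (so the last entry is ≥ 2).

[9; 3, 2, 9, 5, 3]

10003 = 9×1077 + 310
1077 = 3×310 + 147
310 = 2×147 + 16
147 = 9×16 + 3
16 = 5×3 + 1
3 = 3×1 + 0  (stop)
So 10003/1077 = [9; 3, 2, 9, 5, 3].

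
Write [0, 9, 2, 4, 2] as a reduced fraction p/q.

20/189

Using pₖ = aₖpₖ₋₁ + pₖ₋₂ and qₖ = aₖqₖ₋₁ + qₖ₋₂:
  k=0: a=0, p=0, q=1
  k=1: a=9, p=1, q=9
  k=2: a=2, p=2, q=19
  k=3: a=4, p=9, q=85
  k=4: a=2, p=20, q=189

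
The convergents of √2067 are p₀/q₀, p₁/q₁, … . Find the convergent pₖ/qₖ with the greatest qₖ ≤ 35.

√2067 = [45; 2, 6, 2, 90, …] (period length 4).
Convergents:
  p_0/q_0 = 45/1
  p_1/q_1 = 91/2
  p_2/q_2 = 591/13
  p_3/q_3 = 1273/28
  p_4/q_4 = 115161/2533
q_3 = 28 ≤ 35 < 2533 = q_4, so the answer is 1273/28.

1273/28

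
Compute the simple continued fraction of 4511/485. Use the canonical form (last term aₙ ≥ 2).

4511 = 9*485 + 146
485 = 3*146 + 47
146 = 3*47 + 5
47 = 9*5 + 2
5 = 2*2 + 1
2 = 2*1 + 0  (stop)
So 4511/485 = [9; 3, 3, 9, 2, 2].

[9; 3, 3, 9, 2, 2]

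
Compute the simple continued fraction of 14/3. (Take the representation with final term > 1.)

14 = 4*3 + 2
3 = 1*2 + 1
2 = 2*1 + 0  (stop)
So 14/3 = [4; 1, 2].

[4; 1, 2]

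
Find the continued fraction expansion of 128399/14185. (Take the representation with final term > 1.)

128399 = 9·14185 + 734
14185 = 19·734 + 239
734 = 3·239 + 17
239 = 14·17 + 1
17 = 17·1 + 0  (stop)
So 128399/14185 = [9; 19, 3, 14, 17].

[9; 19, 3, 14, 17]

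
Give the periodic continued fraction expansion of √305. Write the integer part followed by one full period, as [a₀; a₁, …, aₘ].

[17; 2, 6, 2, 34]

a₀ = ⌊√305⌋ = 17.
With m₀=0, d₀=1 and mₖ₊₁ = dₖaₖ − mₖ, dₖ₊₁ = (n − mₖ₊₁²)/dₖ, aₖ₊₁ = ⌊(a₀+mₖ₊₁)/dₖ₊₁⌋:
  k=1: m=17, d=16, a=2
  k=2: m=15, d=5, a=6
  k=3: m=15, d=16, a=2
  k=4: m=17, d=1, a=34
d=1 and a=2a₀=34 at k=4, so the next step gives (m, d) = (17, 16) again — its k=1 value — and the period has length 4.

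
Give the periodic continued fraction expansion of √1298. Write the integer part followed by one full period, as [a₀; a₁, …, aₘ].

[36; 36, 72]

a₀ = ⌊√1298⌋ = 36.
With m₀=0, d₀=1 and mₖ₊₁ = dₖaₖ − mₖ, dₖ₊₁ = (n − mₖ₊₁²)/dₖ, aₖ₊₁ = ⌊(a₀+mₖ₊₁)/dₖ₊₁⌋:
  k=1: m=36, d=2, a=36
  k=2: m=36, d=1, a=72
d=1 and a=2a₀=72 at k=2, so the next step gives (m, d) = (36, 2) again — its k=1 value — and the period has length 2.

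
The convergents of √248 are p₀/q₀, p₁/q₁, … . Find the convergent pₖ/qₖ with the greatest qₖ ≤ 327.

√248 = [15; 1, 2, 1, 30, …] (period length 4).
Convergents:
  p_0/q_0 = 15/1
  p_1/q_1 = 16/1
  p_2/q_2 = 47/3
  p_3/q_3 = 63/4
  p_4/q_4 = 1937/123
  p_5/q_5 = 2000/127
  p_6/q_6 = 5937/377
q_5 = 127 ≤ 327 < 377 = q_6, so the answer is 2000/127.

2000/127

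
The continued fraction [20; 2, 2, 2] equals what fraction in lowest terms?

245/12

Fold from the inside: start with 2/1.
  2 + 1/2 = 5/2
  2 + 2/5 = 12/5
  20 + 5/12 = 245/12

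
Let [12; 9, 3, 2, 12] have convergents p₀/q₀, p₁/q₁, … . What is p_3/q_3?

Using pₖ = aₖpₖ₋₁ + pₖ₋₂, qₖ = aₖqₖ₋₁ + qₖ₋₂ (with p₋₁=1, p₋₂=0, q₋₁=0, q₋₂=1):
  k=0: a=12, p=12, q=1
  k=1: a=9, p=109, q=9
  k=2: a=3, p=339, q=28
  k=3: a=2, p=787, q=65

787/65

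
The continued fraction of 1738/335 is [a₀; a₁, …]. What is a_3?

6

1738 = 5·335 + 63   →  a_0 = 5
335 = 5·63 + 20   →  a_1 = 5
63 = 3·20 + 3   →  a_2 = 3
20 = 6·3 + 2   →  a_3 = 6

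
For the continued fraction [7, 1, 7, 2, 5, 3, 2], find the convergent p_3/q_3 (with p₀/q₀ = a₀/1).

134/17

Using pₖ = aₖpₖ₋₁ + pₖ₋₂, qₖ = aₖqₖ₋₁ + qₖ₋₂ (with p₋₁=1, p₋₂=0, q₋₁=0, q₋₂=1):
  k=0: a=7, p=7, q=1
  k=1: a=1, p=8, q=1
  k=2: a=7, p=63, q=8
  k=3: a=2, p=134, q=17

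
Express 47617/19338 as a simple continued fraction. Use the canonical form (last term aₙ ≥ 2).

[2; 2, 6, 7, 9, 1, 3, 5]

47617 = 2·19338 + 8941
19338 = 2·8941 + 1456
8941 = 6·1456 + 205
1456 = 7·205 + 21
205 = 9·21 + 16
21 = 1·16 + 5
16 = 3·5 + 1
5 = 5·1 + 0  (stop)
So 47617/19338 = [2; 2, 6, 7, 9, 1, 3, 5].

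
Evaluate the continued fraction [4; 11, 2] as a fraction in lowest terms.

94/23

Using pₖ = aₖpₖ₋₁ + pₖ₋₂ and qₖ = aₖqₖ₋₁ + qₖ₋₂:
  k=0: a=4, p=4, q=1
  k=1: a=11, p=45, q=11
  k=2: a=2, p=94, q=23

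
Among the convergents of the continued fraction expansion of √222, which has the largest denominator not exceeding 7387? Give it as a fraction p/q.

44401/2980

√222 = [14; 1, 8, 1, 28, …] (period length 4).
Convergents:
  p_0/q_0 = 14/1
  p_1/q_1 = 15/1
  p_2/q_2 = 134/9
  p_3/q_3 = 149/10
  p_4/q_4 = 4306/289
  p_5/q_5 = 4455/299
  p_6/q_6 = 39946/2681
  p_7/q_7 = 44401/2980
  p_8/q_8 = 1283174/86121
q_7 = 2980 ≤ 7387 < 86121 = q_8, so the answer is 44401/2980.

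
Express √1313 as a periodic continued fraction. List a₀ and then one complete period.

[36; 4, 4, 72]

a₀ = ⌊√1313⌋ = 36.
With m₀=0, d₀=1 and mₖ₊₁ = dₖaₖ − mₖ, dₖ₊₁ = (n − mₖ₊₁²)/dₖ, aₖ₊₁ = ⌊(a₀+mₖ₊₁)/dₖ₊₁⌋:
  k=1: m=36, d=17, a=4
  k=2: m=32, d=17, a=4
  k=3: m=36, d=1, a=72
d=1 and a=2a₀=72 at k=3, so the next step gives (m, d) = (36, 17) again — its k=1 value — and the period has length 3.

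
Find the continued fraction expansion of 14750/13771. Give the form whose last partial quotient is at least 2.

[1; 14, 15, 16, 4]

14750 = 1×13771 + 979
13771 = 14×979 + 65
979 = 15×65 + 4
65 = 16×4 + 1
4 = 4×1 + 0  (stop)
So 14750/13771 = [1; 14, 15, 16, 4].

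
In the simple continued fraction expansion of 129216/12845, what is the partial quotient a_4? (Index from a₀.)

129216 = 10·12845 + 766   →  a_0 = 10
12845 = 16·766 + 589   →  a_1 = 16
766 = 1·589 + 177   →  a_2 = 1
589 = 3·177 + 58   →  a_3 = 3
177 = 3·58 + 3   →  a_4 = 3

3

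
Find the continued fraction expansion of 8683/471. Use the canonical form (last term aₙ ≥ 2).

8683 = 18*471 + 205
471 = 2*205 + 61
205 = 3*61 + 22
61 = 2*22 + 17
22 = 1*17 + 5
17 = 3*5 + 2
5 = 2*2 + 1
2 = 2*1 + 0  (stop)
So 8683/471 = [18; 2, 3, 2, 1, 3, 2, 2].

[18; 2, 3, 2, 1, 3, 2, 2]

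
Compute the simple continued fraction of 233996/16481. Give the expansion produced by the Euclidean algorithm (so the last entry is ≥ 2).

[14; 5, 19, 13, 6, 2]

233996 = 14·16481 + 3262
16481 = 5·3262 + 171
3262 = 19·171 + 13
171 = 13·13 + 2
13 = 6·2 + 1
2 = 2·1 + 0  (stop)
So 233996/16481 = [14; 5, 19, 13, 6, 2].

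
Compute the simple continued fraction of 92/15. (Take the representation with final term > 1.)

[6; 7, 2]

92 = 6×15 + 2
15 = 7×2 + 1
2 = 2×1 + 0  (stop)
So 92/15 = [6; 7, 2].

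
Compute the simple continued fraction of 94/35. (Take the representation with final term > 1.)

[2; 1, 2, 5, 2]

94 = 2·35 + 24
35 = 1·24 + 11
24 = 2·11 + 2
11 = 5·2 + 1
2 = 2·1 + 0  (stop)
So 94/35 = [2; 1, 2, 5, 2].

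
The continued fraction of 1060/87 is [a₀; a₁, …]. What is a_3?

3

1060 = 12·87 + 16   →  a_0 = 12
87 = 5·16 + 7   →  a_1 = 5
16 = 2·7 + 2   →  a_2 = 2
7 = 3·2 + 1   →  a_3 = 3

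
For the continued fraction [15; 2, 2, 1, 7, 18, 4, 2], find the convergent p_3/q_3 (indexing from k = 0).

Using pₖ = aₖpₖ₋₁ + pₖ₋₂, qₖ = aₖqₖ₋₁ + qₖ₋₂ (with p₋₁=1, p₋₂=0, q₋₁=0, q₋₂=1):
  k=0: a=15, p=15, q=1
  k=1: a=2, p=31, q=2
  k=2: a=2, p=77, q=5
  k=3: a=1, p=108, q=7

108/7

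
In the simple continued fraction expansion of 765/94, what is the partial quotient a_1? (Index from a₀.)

7

765 = 8·94 + 13   →  a_0 = 8
94 = 7·13 + 3   →  a_1 = 7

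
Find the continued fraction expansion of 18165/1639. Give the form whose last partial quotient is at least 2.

[11; 12, 19, 2, 3]

18165 = 11×1639 + 136
1639 = 12×136 + 7
136 = 19×7 + 3
7 = 2×3 + 1
3 = 3×1 + 0  (stop)
So 18165/1639 = [11; 12, 19, 2, 3].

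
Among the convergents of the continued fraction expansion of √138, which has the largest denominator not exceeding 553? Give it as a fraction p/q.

4417/376

√138 = [11; 1, 2, 1, 22, …] (period length 4).
Convergents:
  p_0/q_0 = 11/1
  p_1/q_1 = 12/1
  p_2/q_2 = 35/3
  p_3/q_3 = 47/4
  p_4/q_4 = 1069/91
  p_5/q_5 = 1116/95
  p_6/q_6 = 3301/281
  p_7/q_7 = 4417/376
  p_8/q_8 = 100475/8553
q_7 = 376 ≤ 553 < 8553 = q_8, so the answer is 4417/376.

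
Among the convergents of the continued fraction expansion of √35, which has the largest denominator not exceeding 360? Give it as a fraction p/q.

√35 = [5; 1, 10, …] (period length 2).
Convergents:
  p_0/q_0 = 5/1
  p_1/q_1 = 6/1
  p_2/q_2 = 65/11
  p_3/q_3 = 71/12
  p_4/q_4 = 775/131
  p_5/q_5 = 846/143
  p_6/q_6 = 9235/1561
q_5 = 143 ≤ 360 < 1561 = q_6, so the answer is 846/143.

846/143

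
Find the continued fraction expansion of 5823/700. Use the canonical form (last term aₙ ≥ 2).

[8; 3, 7, 5, 6]

5823 = 8·700 + 223
700 = 3·223 + 31
223 = 7·31 + 6
31 = 5·6 + 1
6 = 6·1 + 0  (stop)
So 5823/700 = [8; 3, 7, 5, 6].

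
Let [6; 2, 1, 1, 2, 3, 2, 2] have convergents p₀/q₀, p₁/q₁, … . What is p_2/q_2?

Using pₖ = aₖpₖ₋₁ + pₖ₋₂, qₖ = aₖqₖ₋₁ + qₖ₋₂ (with p₋₁=1, p₋₂=0, q₋₁=0, q₋₂=1):
  k=0: a=6, p=6, q=1
  k=1: a=2, p=13, q=2
  k=2: a=1, p=19, q=3

19/3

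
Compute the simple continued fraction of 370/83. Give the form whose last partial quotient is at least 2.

370 = 4·83 + 38
83 = 2·38 + 7
38 = 5·7 + 3
7 = 2·3 + 1
3 = 3·1 + 0  (stop)
So 370/83 = [4; 2, 5, 2, 3].

[4; 2, 5, 2, 3]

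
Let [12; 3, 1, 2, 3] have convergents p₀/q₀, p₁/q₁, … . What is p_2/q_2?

Using pₖ = aₖpₖ₋₁ + pₖ₋₂, qₖ = aₖqₖ₋₁ + qₖ₋₂ (with p₋₁=1, p₋₂=0, q₋₁=0, q₋₂=1):
  k=0: a=12, p=12, q=1
  k=1: a=3, p=37, q=3
  k=2: a=1, p=49, q=4

49/4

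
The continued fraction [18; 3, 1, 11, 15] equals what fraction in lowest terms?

Fold from the inside: start with 15/1.
  11 + 1/15 = 166/15
  1 + 15/166 = 181/166
  3 + 166/181 = 709/181
  18 + 181/709 = 12943/709

12943/709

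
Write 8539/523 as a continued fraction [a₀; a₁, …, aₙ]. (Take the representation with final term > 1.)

[16; 3, 17, 10]

8539 = 16×523 + 171
523 = 3×171 + 10
171 = 17×10 + 1
10 = 10×1 + 0  (stop)
So 8539/523 = [16; 3, 17, 10].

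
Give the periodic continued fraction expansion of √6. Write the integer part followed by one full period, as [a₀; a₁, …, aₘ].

a₀ = ⌊√6⌋ = 2.
With m₀=0, d₀=1 and mₖ₊₁ = dₖaₖ − mₖ, dₖ₊₁ = (n − mₖ₊₁²)/dₖ, aₖ₊₁ = ⌊(a₀+mₖ₊₁)/dₖ₊₁⌋:
  k=1: m=2, d=2, a=2
  k=2: m=2, d=1, a=4
d=1 and a=2a₀=4 at k=2, so the next step gives (m, d) = (2, 2) again — its k=1 value — and the period has length 2.

[2; 2, 4]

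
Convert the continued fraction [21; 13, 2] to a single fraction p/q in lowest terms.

Using pₖ = aₖpₖ₋₁ + pₖ₋₂ and qₖ = aₖqₖ₋₁ + qₖ₋₂:
  k=0: a=21, p=21, q=1
  k=1: a=13, p=274, q=13
  k=2: a=2, p=569, q=27

569/27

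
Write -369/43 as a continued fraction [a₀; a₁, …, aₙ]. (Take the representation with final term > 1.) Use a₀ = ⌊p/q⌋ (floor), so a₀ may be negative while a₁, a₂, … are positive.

-369 = -9*43 + 18
43 = 2*18 + 7
18 = 2*7 + 4
7 = 1*4 + 3
4 = 1*3 + 1
3 = 3*1 + 0  (stop)
So -369/43 = [-9; 2, 2, 1, 1, 3].

[-9; 2, 2, 1, 1, 3]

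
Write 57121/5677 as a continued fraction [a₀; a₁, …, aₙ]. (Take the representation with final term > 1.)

[10; 16, 5, 1, 3, 15]

57121 = 10*5677 + 351
5677 = 16*351 + 61
351 = 5*61 + 46
61 = 1*46 + 15
46 = 3*15 + 1
15 = 15*1 + 0  (stop)
So 57121/5677 = [10; 16, 5, 1, 3, 15].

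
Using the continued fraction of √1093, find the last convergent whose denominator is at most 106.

√1093 = [33; 16, 1, 1, 16, 66, …] (period length 5).
Convergents:
  p_0/q_0 = 33/1
  p_1/q_1 = 529/16
  p_2/q_2 = 562/17
  p_3/q_3 = 1091/33
  p_4/q_4 = 18018/545
q_3 = 33 ≤ 106 < 545 = q_4, so the answer is 1091/33.

1091/33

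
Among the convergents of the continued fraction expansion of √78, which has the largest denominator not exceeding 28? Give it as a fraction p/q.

53/6

√78 = [8; 1, 4, 1, 16, …] (period length 4).
Convergents:
  p_0/q_0 = 8/1
  p_1/q_1 = 9/1
  p_2/q_2 = 44/5
  p_3/q_3 = 53/6
  p_4/q_4 = 892/101
q_3 = 6 ≤ 28 < 101 = q_4, so the answer is 53/6.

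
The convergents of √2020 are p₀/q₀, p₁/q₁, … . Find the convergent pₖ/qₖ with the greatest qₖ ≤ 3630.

√2020 = [44; 1, 16, 1, 88, …] (period length 4).
Convergents:
  p_0/q_0 = 44/1
  p_1/q_1 = 45/1
  p_2/q_2 = 764/17
  p_3/q_3 = 809/18
  p_4/q_4 = 71956/1601
  p_5/q_5 = 72765/1619
  p_6/q_6 = 1236196/27505
q_5 = 1619 ≤ 3630 < 27505 = q_6, so the answer is 72765/1619.

72765/1619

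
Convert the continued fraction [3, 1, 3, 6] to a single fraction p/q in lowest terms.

94/25

Using pₖ = aₖpₖ₋₁ + pₖ₋₂ and qₖ = aₖqₖ₋₁ + qₖ₋₂:
  k=0: a=3, p=3, q=1
  k=1: a=1, p=4, q=1
  k=2: a=3, p=15, q=4
  k=3: a=6, p=94, q=25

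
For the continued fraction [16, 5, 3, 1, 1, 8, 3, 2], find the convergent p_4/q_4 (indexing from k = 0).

Using pₖ = aₖpₖ₋₁ + pₖ₋₂, qₖ = aₖqₖ₋₁ + qₖ₋₂ (with p₋₁=1, p₋₂=0, q₋₁=0, q₋₂=1):
  k=0: a=16, p=16, q=1
  k=1: a=5, p=81, q=5
  k=2: a=3, p=259, q=16
  k=3: a=1, p=340, q=21
  k=4: a=1, p=599, q=37

599/37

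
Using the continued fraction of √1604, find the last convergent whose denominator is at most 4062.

√1604 = [40; 20, 80, …] (period length 2).
Convergents:
  p_0/q_0 = 40/1
  p_1/q_1 = 801/20
  p_2/q_2 = 64120/1601
  p_3/q_3 = 1283201/32040
q_2 = 1601 ≤ 4062 < 32040 = q_3, so the answer is 64120/1601.

64120/1601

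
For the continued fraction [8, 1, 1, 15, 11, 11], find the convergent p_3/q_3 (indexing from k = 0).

264/31

Using pₖ = aₖpₖ₋₁ + pₖ₋₂, qₖ = aₖqₖ₋₁ + qₖ₋₂ (with p₋₁=1, p₋₂=0, q₋₁=0, q₋₂=1):
  k=0: a=8, p=8, q=1
  k=1: a=1, p=9, q=1
  k=2: a=1, p=17, q=2
  k=3: a=15, p=264, q=31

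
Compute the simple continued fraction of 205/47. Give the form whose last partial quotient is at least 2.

[4; 2, 1, 3, 4]

205 = 4×47 + 17
47 = 2×17 + 13
17 = 1×13 + 4
13 = 3×4 + 1
4 = 4×1 + 0  (stop)
So 205/47 = [4; 2, 1, 3, 4].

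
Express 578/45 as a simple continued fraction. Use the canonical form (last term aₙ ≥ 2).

[12; 1, 5, 2, 3]

578 = 12·45 + 38
45 = 1·38 + 7
38 = 5·7 + 3
7 = 2·3 + 1
3 = 3·1 + 0  (stop)
So 578/45 = [12; 1, 5, 2, 3].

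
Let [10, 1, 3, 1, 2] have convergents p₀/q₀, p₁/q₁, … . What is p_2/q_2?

43/4

Using pₖ = aₖpₖ₋₁ + pₖ₋₂, qₖ = aₖqₖ₋₁ + qₖ₋₂ (with p₋₁=1, p₋₂=0, q₋₁=0, q₋₂=1):
  k=0: a=10, p=10, q=1
  k=1: a=1, p=11, q=1
  k=2: a=3, p=43, q=4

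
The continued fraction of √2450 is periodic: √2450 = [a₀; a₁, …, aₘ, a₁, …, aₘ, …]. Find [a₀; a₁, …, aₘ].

a₀ = ⌊√2450⌋ = 49.
With m₀=0, d₀=1 and mₖ₊₁ = dₖaₖ − mₖ, dₖ₊₁ = (n − mₖ₊₁²)/dₖ, aₖ₊₁ = ⌊(a₀+mₖ₊₁)/dₖ₊₁⌋:
  k=1: m=49, d=49, a=2
  k=2: m=49, d=1, a=98
d=1 and a=2a₀=98 at k=2, so the next step gives (m, d) = (49, 49) again — its k=1 value — and the period has length 2.

[49; 2, 98]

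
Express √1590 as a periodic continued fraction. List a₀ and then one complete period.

[39; 1, 6, 1, 78]

a₀ = ⌊√1590⌋ = 39.
With m₀=0, d₀=1 and mₖ₊₁ = dₖaₖ − mₖ, dₖ₊₁ = (n − mₖ₊₁²)/dₖ, aₖ₊₁ = ⌊(a₀+mₖ₊₁)/dₖ₊₁⌋:
  k=1: m=39, d=69, a=1
  k=2: m=30, d=10, a=6
  k=3: m=30, d=69, a=1
  k=4: m=39, d=1, a=78
d=1 and a=2a₀=78 at k=4, so the next step gives (m, d) = (39, 69) again — its k=1 value — and the period has length 4.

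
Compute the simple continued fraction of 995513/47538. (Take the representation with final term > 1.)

[20; 1, 16, 14, 2, 3, 13, 2]

995513 = 20*47538 + 44753
47538 = 1*44753 + 2785
44753 = 16*2785 + 193
2785 = 14*193 + 83
193 = 2*83 + 27
83 = 3*27 + 2
27 = 13*2 + 1
2 = 2*1 + 0  (stop)
So 995513/47538 = [20; 1, 16, 14, 2, 3, 13, 2].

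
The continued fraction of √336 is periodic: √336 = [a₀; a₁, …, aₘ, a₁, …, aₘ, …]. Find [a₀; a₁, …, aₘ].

a₀ = ⌊√336⌋ = 18.

[18; 3, 36]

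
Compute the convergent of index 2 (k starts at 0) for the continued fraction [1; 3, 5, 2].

21/16

Using pₖ = aₖpₖ₋₁ + pₖ₋₂, qₖ = aₖqₖ₋₁ + qₖ₋₂ (with p₋₁=1, p₋₂=0, q₋₁=0, q₋₂=1):
  k=0: a=1, p=1, q=1
  k=1: a=3, p=4, q=3
  k=2: a=5, p=21, q=16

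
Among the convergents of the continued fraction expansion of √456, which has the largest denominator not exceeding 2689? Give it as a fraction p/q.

43413/2033

√456 = [21; 2, 1, 4, 1, 2, 42, …] (period length 6).
Convergents:
  p_0/q_0 = 21/1
  p_1/q_1 = 43/2
  p_2/q_2 = 64/3
  p_3/q_3 = 299/14
  p_4/q_4 = 363/17
  p_5/q_5 = 1025/48
  p_6/q_6 = 43413/2033
  p_7/q_7 = 87851/4114
q_6 = 2033 ≤ 2689 < 4114 = q_7, so the answer is 43413/2033.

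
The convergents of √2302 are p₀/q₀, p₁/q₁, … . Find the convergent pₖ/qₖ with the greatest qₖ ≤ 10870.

221040/4607

√2302 = [47; 1, 46, 1, 94, …] (period length 4).
Convergents:
  p_0/q_0 = 47/1
  p_1/q_1 = 48/1
  p_2/q_2 = 2255/47
  p_3/q_3 = 2303/48
  p_4/q_4 = 218737/4559
  p_5/q_5 = 221040/4607
  p_6/q_6 = 10386577/216481
q_5 = 4607 ≤ 10870 < 216481 = q_6, so the answer is 221040/4607.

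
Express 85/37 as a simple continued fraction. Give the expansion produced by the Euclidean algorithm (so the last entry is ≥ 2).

85 = 2×37 + 11
37 = 3×11 + 4
11 = 2×4 + 3
4 = 1×3 + 1
3 = 3×1 + 0  (stop)
So 85/37 = [2; 3, 2, 1, 3].

[2; 3, 2, 1, 3]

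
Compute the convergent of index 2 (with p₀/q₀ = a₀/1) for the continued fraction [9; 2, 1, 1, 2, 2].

Using pₖ = aₖpₖ₋₁ + pₖ₋₂, qₖ = aₖqₖ₋₁ + qₖ₋₂ (with p₋₁=1, p₋₂=0, q₋₁=0, q₋₂=1):
  k=0: a=9, p=9, q=1
  k=1: a=2, p=19, q=2
  k=2: a=1, p=28, q=3

28/3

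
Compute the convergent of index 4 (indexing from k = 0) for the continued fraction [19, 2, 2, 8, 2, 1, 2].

Using pₖ = aₖpₖ₋₁ + pₖ₋₂, qₖ = aₖqₖ₋₁ + qₖ₋₂ (with p₋₁=1, p₋₂=0, q₋₁=0, q₋₂=1):
  k=0: a=19, p=19, q=1
  k=1: a=2, p=39, q=2
  k=2: a=2, p=97, q=5
  k=3: a=8, p=815, q=42
  k=4: a=2, p=1727, q=89

1727/89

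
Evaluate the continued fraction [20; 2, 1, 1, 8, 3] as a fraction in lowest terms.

2733/134

Using pₖ = aₖpₖ₋₁ + pₖ₋₂ and qₖ = aₖqₖ₋₁ + qₖ₋₂:
  k=0: a=20, p=20, q=1
  k=1: a=2, p=41, q=2
  k=2: a=1, p=61, q=3
  k=3: a=1, p=102, q=5
  k=4: a=8, p=877, q=43
  k=5: a=3, p=2733, q=134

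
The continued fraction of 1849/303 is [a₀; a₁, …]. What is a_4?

2

1849 = 6·303 + 31   →  a_0 = 6
303 = 9·31 + 24   →  a_1 = 9
31 = 1·24 + 7   →  a_2 = 1
24 = 3·7 + 3   →  a_3 = 3
7 = 2·3 + 1   →  a_4 = 2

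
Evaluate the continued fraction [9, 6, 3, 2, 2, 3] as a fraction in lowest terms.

Fold from the inside: start with 3/1.
  2 + 1/3 = 7/3
  2 + 3/7 = 17/7
  3 + 7/17 = 58/17
  6 + 17/58 = 365/58
  9 + 58/365 = 3343/365

3343/365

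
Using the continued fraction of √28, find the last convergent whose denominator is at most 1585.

√28 = [5; 3, 2, 3, 10, …] (period length 4).
Convergents:
  p_0/q_0 = 5/1
  p_1/q_1 = 16/3
  p_2/q_2 = 37/7
  p_3/q_3 = 127/24
  p_4/q_4 = 1307/247
  p_5/q_5 = 4048/765
  p_6/q_6 = 9403/1777
q_5 = 765 ≤ 1585 < 1777 = q_6, so the answer is 4048/765.

4048/765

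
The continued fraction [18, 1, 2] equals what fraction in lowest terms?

Fold from the inside: start with 2/1.
  1 + 1/2 = 3/2
  18 + 2/3 = 56/3

56/3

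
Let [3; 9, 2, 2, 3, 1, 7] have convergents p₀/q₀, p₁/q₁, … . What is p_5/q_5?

Using pₖ = aₖpₖ₋₁ + pₖ₋₂, qₖ = aₖqₖ₋₁ + qₖ₋₂ (with p₋₁=1, p₋₂=0, q₋₁=0, q₋₂=1):
  k=0: a=3, p=3, q=1
  k=1: a=9, p=28, q=9
  k=2: a=2, p=59, q=19
  k=3: a=2, p=146, q=47
  k=4: a=3, p=497, q=160
  k=5: a=1, p=643, q=207

643/207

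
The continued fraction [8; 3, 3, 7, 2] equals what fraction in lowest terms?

1295/156

Fold from the inside: start with 2/1.
  7 + 1/2 = 15/2
  3 + 2/15 = 47/15
  3 + 15/47 = 156/47
  8 + 47/156 = 1295/156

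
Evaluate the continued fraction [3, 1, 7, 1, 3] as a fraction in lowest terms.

136/35

Fold from the inside: start with 3/1.
  1 + 1/3 = 4/3
  7 + 3/4 = 31/4
  1 + 4/31 = 35/31
  3 + 31/35 = 136/35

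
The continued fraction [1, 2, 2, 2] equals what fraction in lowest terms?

Using pₖ = aₖpₖ₋₁ + pₖ₋₂ and qₖ = aₖqₖ₋₁ + qₖ₋₂:
  k=0: a=1, p=1, q=1
  k=1: a=2, p=3, q=2
  k=2: a=2, p=7, q=5
  k=3: a=2, p=17, q=12

17/12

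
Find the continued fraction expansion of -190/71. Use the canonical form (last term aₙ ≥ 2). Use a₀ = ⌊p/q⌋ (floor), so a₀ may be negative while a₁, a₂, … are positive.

-190 = -3*71 + 23
71 = 3*23 + 2
23 = 11*2 + 1
2 = 2*1 + 0  (stop)
So -190/71 = [-3; 3, 11, 2].

[-3; 3, 11, 2]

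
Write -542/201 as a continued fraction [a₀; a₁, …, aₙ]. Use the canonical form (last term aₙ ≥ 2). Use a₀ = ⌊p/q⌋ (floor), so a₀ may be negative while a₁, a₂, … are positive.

[-3; 3, 3, 2, 1, 1, 3]

-542 = -3×201 + 61
201 = 3×61 + 18
61 = 3×18 + 7
18 = 2×7 + 4
7 = 1×4 + 3
4 = 1×3 + 1
3 = 3×1 + 0  (stop)
So -542/201 = [-3; 3, 3, 2, 1, 1, 3].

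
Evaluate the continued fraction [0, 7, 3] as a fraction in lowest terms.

3/22

Using pₖ = aₖpₖ₋₁ + pₖ₋₂ and qₖ = aₖqₖ₋₁ + qₖ₋₂:
  k=0: a=0, p=0, q=1
  k=1: a=7, p=1, q=7
  k=2: a=3, p=3, q=22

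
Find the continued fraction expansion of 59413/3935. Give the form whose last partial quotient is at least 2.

59413 = 15*3935 + 388
3935 = 10*388 + 55
388 = 7*55 + 3
55 = 18*3 + 1
3 = 3*1 + 0  (stop)
So 59413/3935 = [15; 10, 7, 18, 3].

[15; 10, 7, 18, 3]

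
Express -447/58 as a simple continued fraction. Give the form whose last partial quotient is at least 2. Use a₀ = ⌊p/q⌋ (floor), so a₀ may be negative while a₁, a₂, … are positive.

[-8; 3, 2, 2, 3]

-447 = -8·58 + 17
58 = 3·17 + 7
17 = 2·7 + 3
7 = 2·3 + 1
3 = 3·1 + 0  (stop)
So -447/58 = [-8; 3, 2, 2, 3].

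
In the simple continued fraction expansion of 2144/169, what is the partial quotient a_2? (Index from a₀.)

2144 = 12·169 + 116   →  a_0 = 12
169 = 1·116 + 53   →  a_1 = 1
116 = 2·53 + 10   →  a_2 = 2

2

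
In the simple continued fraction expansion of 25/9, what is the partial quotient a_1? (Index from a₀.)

25 = 2·9 + 7   →  a_0 = 2
9 = 1·7 + 2   →  a_1 = 1

1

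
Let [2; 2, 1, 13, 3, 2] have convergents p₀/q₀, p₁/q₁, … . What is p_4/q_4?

Using pₖ = aₖpₖ₋₁ + pₖ₋₂, qₖ = aₖqₖ₋₁ + qₖ₋₂ (with p₋₁=1, p₋₂=0, q₋₁=0, q₋₂=1):
  k=0: a=2, p=2, q=1
  k=1: a=2, p=5, q=2
  k=2: a=1, p=7, q=3
  k=3: a=13, p=96, q=41
  k=4: a=3, p=295, q=126

295/126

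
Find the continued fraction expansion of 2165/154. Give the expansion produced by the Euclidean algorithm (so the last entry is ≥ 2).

[14; 17, 9]

2165 = 14*154 + 9
154 = 17*9 + 1
9 = 9*1 + 0  (stop)
So 2165/154 = [14; 17, 9].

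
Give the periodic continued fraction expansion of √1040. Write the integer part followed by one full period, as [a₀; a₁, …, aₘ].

a₀ = ⌊√1040⌋ = 32.
With m₀=0, d₀=1 and mₖ₊₁ = dₖaₖ − mₖ, dₖ₊₁ = (n − mₖ₊₁²)/dₖ, aₖ₊₁ = ⌊(a₀+mₖ₊₁)/dₖ₊₁⌋:
  k=1: m=32, d=16, a=4
  k=2: m=32, d=1, a=64
d=1 and a=2a₀=64 at k=2, so the next step gives (m, d) = (32, 16) again — its k=1 value — and the period has length 2.

[32; 4, 64]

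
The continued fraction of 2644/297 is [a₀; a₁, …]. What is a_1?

2644 = 8·297 + 268   →  a_0 = 8
297 = 1·268 + 29   →  a_1 = 1

1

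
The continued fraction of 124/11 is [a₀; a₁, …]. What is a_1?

124 = 11·11 + 3   →  a_0 = 11
11 = 3·3 + 2   →  a_1 = 3

3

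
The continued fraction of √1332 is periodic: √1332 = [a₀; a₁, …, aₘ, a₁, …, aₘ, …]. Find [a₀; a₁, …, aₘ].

a₀ = ⌊√1332⌋ = 36.
With m₀=0, d₀=1 and mₖ₊₁ = dₖaₖ − mₖ, dₖ₊₁ = (n − mₖ₊₁²)/dₖ, aₖ₊₁ = ⌊(a₀+mₖ₊₁)/dₖ₊₁⌋:
  k=1: m=36, d=36, a=2
  k=2: m=36, d=1, a=72
d=1 and a=2a₀=72 at k=2, so the next step gives (m, d) = (36, 36) again — its k=1 value — and the period has length 2.

[36; 2, 72]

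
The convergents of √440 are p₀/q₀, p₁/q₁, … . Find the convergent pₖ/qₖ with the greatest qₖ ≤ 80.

881/42

√440 = [20; 1, 40, …] (period length 2).
Convergents:
  p_0/q_0 = 20/1
  p_1/q_1 = 21/1
  p_2/q_2 = 860/41
  p_3/q_3 = 881/42
  p_4/q_4 = 36100/1721
q_3 = 42 ≤ 80 < 1721 = q_4, so the answer is 881/42.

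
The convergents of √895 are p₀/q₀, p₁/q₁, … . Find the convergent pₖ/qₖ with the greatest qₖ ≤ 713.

√895 = [29; 1, 10, 1, 58, …] (period length 4).
Convergents:
  p_0/q_0 = 29/1
  p_1/q_1 = 30/1
  p_2/q_2 = 329/11
  p_3/q_3 = 359/12
  p_4/q_4 = 21151/707
  p_5/q_5 = 21510/719
q_4 = 707 ≤ 713 < 719 = q_5, so the answer is 21151/707.

21151/707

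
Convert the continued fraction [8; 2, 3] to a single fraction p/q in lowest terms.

Fold from the inside: start with 3/1.
  2 + 1/3 = 7/3
  8 + 3/7 = 59/7

59/7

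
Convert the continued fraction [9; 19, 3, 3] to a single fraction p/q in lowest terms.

1747/193

Fold from the inside: start with 3/1.
  3 + 1/3 = 10/3
  19 + 3/10 = 193/10
  9 + 10/193 = 1747/193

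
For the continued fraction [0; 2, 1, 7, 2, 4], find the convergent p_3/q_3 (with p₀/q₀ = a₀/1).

8/23

Using pₖ = aₖpₖ₋₁ + pₖ₋₂, qₖ = aₖqₖ₋₁ + qₖ₋₂ (with p₋₁=1, p₋₂=0, q₋₁=0, q₋₂=1):
  k=0: a=0, p=0, q=1
  k=1: a=2, p=1, q=2
  k=2: a=1, p=1, q=3
  k=3: a=7, p=8, q=23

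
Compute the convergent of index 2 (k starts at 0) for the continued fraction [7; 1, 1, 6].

15/2

Using pₖ = aₖpₖ₋₁ + pₖ₋₂, qₖ = aₖqₖ₋₁ + qₖ₋₂ (with p₋₁=1, p₋₂=0, q₋₁=0, q₋₂=1):
  k=0: a=7, p=7, q=1
  k=1: a=1, p=8, q=1
  k=2: a=1, p=15, q=2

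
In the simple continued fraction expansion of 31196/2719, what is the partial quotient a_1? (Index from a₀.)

2

31196 = 11·2719 + 1287   →  a_0 = 11
2719 = 2·1287 + 145   →  a_1 = 2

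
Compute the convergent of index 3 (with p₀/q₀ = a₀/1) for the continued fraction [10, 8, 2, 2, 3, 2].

425/42

Using pₖ = aₖpₖ₋₁ + pₖ₋₂, qₖ = aₖqₖ₋₁ + qₖ₋₂ (with p₋₁=1, p₋₂=0, q₋₁=0, q₋₂=1):
  k=0: a=10, p=10, q=1
  k=1: a=8, p=81, q=8
  k=2: a=2, p=172, q=17
  k=3: a=2, p=425, q=42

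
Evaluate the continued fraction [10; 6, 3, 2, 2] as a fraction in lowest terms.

1087/107

Using pₖ = aₖpₖ₋₁ + pₖ₋₂ and qₖ = aₖqₖ₋₁ + qₖ₋₂:
  k=0: a=10, p=10, q=1
  k=1: a=6, p=61, q=6
  k=2: a=3, p=193, q=19
  k=3: a=2, p=447, q=44
  k=4: a=2, p=1087, q=107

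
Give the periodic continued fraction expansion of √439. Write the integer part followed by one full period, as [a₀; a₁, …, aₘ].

a₀ = ⌊√439⌋ = 20.
With m₀=0, d₀=1 and mₖ₊₁ = dₖaₖ − mₖ, dₖ₊₁ = (n − mₖ₊₁²)/dₖ, aₖ₊₁ = ⌊(a₀+mₖ₊₁)/dₖ₊₁⌋:
  k=1: m=20, d=39, a=1
  k=2: m=19, d=2, a=19
  k=3: m=19, d=39, a=1
  k=4: m=20, d=1, a=40
d=1 and a=2a₀=40 at k=4, so the next step gives (m, d) = (20, 39) again — its k=1 value — and the period has length 4.

[20; 1, 19, 1, 40]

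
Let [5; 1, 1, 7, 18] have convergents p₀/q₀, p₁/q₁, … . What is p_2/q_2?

Using pₖ = aₖpₖ₋₁ + pₖ₋₂, qₖ = aₖqₖ₋₁ + qₖ₋₂ (with p₋₁=1, p₋₂=0, q₋₁=0, q₋₂=1):
  k=0: a=5, p=5, q=1
  k=1: a=1, p=6, q=1
  k=2: a=1, p=11, q=2

11/2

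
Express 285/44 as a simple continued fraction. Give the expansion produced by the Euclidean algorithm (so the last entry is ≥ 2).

[6; 2, 10, 2]

285 = 6×44 + 21
44 = 2×21 + 2
21 = 10×2 + 1
2 = 2×1 + 0  (stop)
So 285/44 = [6; 2, 10, 2].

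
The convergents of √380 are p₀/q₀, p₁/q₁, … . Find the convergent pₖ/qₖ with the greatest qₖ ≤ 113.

1501/77

√380 = [19; 2, 38, …] (period length 2).
Convergents:
  p_0/q_0 = 19/1
  p_1/q_1 = 39/2
  p_2/q_2 = 1501/77
  p_3/q_3 = 3041/156
q_2 = 77 ≤ 113 < 156 = q_3, so the answer is 1501/77.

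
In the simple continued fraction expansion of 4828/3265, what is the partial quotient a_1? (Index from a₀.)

4828 = 1·3265 + 1563   →  a_0 = 1
3265 = 2·1563 + 139   →  a_1 = 2

2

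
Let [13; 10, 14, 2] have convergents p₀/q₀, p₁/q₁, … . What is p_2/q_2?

1847/141

Using pₖ = aₖpₖ₋₁ + pₖ₋₂, qₖ = aₖqₖ₋₁ + qₖ₋₂ (with p₋₁=1, p₋₂=0, q₋₁=0, q₋₂=1):
  k=0: a=13, p=13, q=1
  k=1: a=10, p=131, q=10
  k=2: a=14, p=1847, q=141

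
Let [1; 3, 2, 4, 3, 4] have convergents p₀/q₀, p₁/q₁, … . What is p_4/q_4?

129/100

Using pₖ = aₖpₖ₋₁ + pₖ₋₂, qₖ = aₖqₖ₋₁ + qₖ₋₂ (with p₋₁=1, p₋₂=0, q₋₁=0, q₋₂=1):
  k=0: a=1, p=1, q=1
  k=1: a=3, p=4, q=3
  k=2: a=2, p=9, q=7
  k=3: a=4, p=40, q=31
  k=4: a=3, p=129, q=100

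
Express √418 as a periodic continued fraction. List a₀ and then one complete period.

[20; 2, 4, 20, 4, 2, 40]

a₀ = ⌊√418⌋ = 20.
With m₀=0, d₀=1 and mₖ₊₁ = dₖaₖ − mₖ, dₖ₊₁ = (n − mₖ₊₁²)/dₖ, aₖ₊₁ = ⌊(a₀+mₖ₊₁)/dₖ₊₁⌋:
  k=1: m=20, d=18, a=2
  k=2: m=16, d=9, a=4
  k=3: m=20, d=2, a=20
  k=4: m=20, d=9, a=4
  k=5: m=16, d=18, a=2
  k=6: m=20, d=1, a=40
d=1 and a=2a₀=40 at k=6, so the next step gives (m, d) = (20, 18) again — its k=1 value — and the period has length 6.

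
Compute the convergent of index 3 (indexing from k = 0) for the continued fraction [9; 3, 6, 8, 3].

1444/155

Using pₖ = aₖpₖ₋₁ + pₖ₋₂, qₖ = aₖqₖ₋₁ + qₖ₋₂ (with p₋₁=1, p₋₂=0, q₋₁=0, q₋₂=1):
  k=0: a=9, p=9, q=1
  k=1: a=3, p=28, q=3
  k=2: a=6, p=177, q=19
  k=3: a=8, p=1444, q=155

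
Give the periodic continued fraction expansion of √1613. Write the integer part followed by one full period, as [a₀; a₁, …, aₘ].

a₀ = ⌊√1613⌋ = 40.
With m₀=0, d₀=1 and mₖ₊₁ = dₖaₖ − mₖ, dₖ₊₁ = (n − mₖ₊₁²)/dₖ, aₖ₊₁ = ⌊(a₀+mₖ₊₁)/dₖ₊₁⌋:
  k=1: m=40, d=13, a=6
  k=2: m=38, d=13, a=6
  k=3: m=40, d=1, a=80
d=1 and a=2a₀=80 at k=3, so the next step gives (m, d) = (40, 13) again — its k=1 value — and the period has length 3.

[40; 6, 6, 80]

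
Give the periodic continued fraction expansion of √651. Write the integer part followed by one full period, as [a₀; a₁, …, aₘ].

[25; 1, 1, 16, 1, 1, 50]

a₀ = ⌊√651⌋ = 25.
With m₀=0, d₀=1 and mₖ₊₁ = dₖaₖ − mₖ, dₖ₊₁ = (n − mₖ₊₁²)/dₖ, aₖ₊₁ = ⌊(a₀+mₖ₊₁)/dₖ₊₁⌋:
  k=1: m=25, d=26, a=1
  k=2: m=1, d=25, a=1
  k=3: m=24, d=3, a=16
  k=4: m=24, d=25, a=1
  k=5: m=1, d=26, a=1
  k=6: m=25, d=1, a=50
d=1 and a=2a₀=50 at k=6, so the next step gives (m, d) = (25, 26) again — its k=1 value — and the period has length 6.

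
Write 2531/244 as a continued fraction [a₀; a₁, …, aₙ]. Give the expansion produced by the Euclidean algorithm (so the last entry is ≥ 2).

2531 = 10·244 + 91
244 = 2·91 + 62
91 = 1·62 + 29
62 = 2·29 + 4
29 = 7·4 + 1
4 = 4·1 + 0  (stop)
So 2531/244 = [10; 2, 1, 2, 7, 4].

[10; 2, 1, 2, 7, 4]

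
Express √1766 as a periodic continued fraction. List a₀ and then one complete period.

[42; 42, 84]

a₀ = ⌊√1766⌋ = 42.
With m₀=0, d₀=1 and mₖ₊₁ = dₖaₖ − mₖ, dₖ₊₁ = (n − mₖ₊₁²)/dₖ, aₖ₊₁ = ⌊(a₀+mₖ₊₁)/dₖ₊₁⌋:
  k=1: m=42, d=2, a=42
  k=2: m=42, d=1, a=84
d=1 and a=2a₀=84 at k=2, so the next step gives (m, d) = (42, 2) again — its k=1 value — and the period has length 2.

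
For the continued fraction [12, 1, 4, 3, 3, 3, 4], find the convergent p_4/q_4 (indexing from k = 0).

Using pₖ = aₖpₖ₋₁ + pₖ₋₂, qₖ = aₖqₖ₋₁ + qₖ₋₂ (with p₋₁=1, p₋₂=0, q₋₁=0, q₋₂=1):
  k=0: a=12, p=12, q=1
  k=1: a=1, p=13, q=1
  k=2: a=4, p=64, q=5
  k=3: a=3, p=205, q=16
  k=4: a=3, p=679, q=53

679/53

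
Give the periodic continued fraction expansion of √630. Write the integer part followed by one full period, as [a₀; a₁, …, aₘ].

a₀ = ⌊√630⌋ = 25.
With m₀=0, d₀=1 and mₖ₊₁ = dₖaₖ − mₖ, dₖ₊₁ = (n − mₖ₊₁²)/dₖ, aₖ₊₁ = ⌊(a₀+mₖ₊₁)/dₖ₊₁⌋:
  k=1: m=25, d=5, a=10
  k=2: m=25, d=1, a=50
d=1 and a=2a₀=50 at k=2, so the next step gives (m, d) = (25, 5) again — its k=1 value — and the period has length 2.

[25; 10, 50]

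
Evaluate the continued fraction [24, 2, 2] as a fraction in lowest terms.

122/5

Fold from the inside: start with 2/1.
  2 + 1/2 = 5/2
  24 + 2/5 = 122/5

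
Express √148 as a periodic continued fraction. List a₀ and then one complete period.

[12; 6, 24]

a₀ = ⌊√148⌋ = 12.
With m₀=0, d₀=1 and mₖ₊₁ = dₖaₖ − mₖ, dₖ₊₁ = (n − mₖ₊₁²)/dₖ, aₖ₊₁ = ⌊(a₀+mₖ₊₁)/dₖ₊₁⌋:
  k=1: m=12, d=4, a=6
  k=2: m=12, d=1, a=24
d=1 and a=2a₀=24 at k=2, so the next step gives (m, d) = (12, 4) again — its k=1 value — and the period has length 2.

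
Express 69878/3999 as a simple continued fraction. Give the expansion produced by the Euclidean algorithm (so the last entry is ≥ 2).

[17; 2, 9, 14, 1, 13]

69878 = 17×3999 + 1895
3999 = 2×1895 + 209
1895 = 9×209 + 14
209 = 14×14 + 13
14 = 1×13 + 1
13 = 13×1 + 0  (stop)
So 69878/3999 = [17; 2, 9, 14, 1, 13].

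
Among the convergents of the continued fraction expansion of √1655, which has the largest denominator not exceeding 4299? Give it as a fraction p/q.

√1655 = [40; 1, 2, 7, 16, 7, 2, 1, 80, …] (period length 8).
Convergents:
  p_0/q_0 = 40/1
  p_1/q_1 = 41/1
  p_2/q_2 = 122/3
  p_3/q_3 = 895/22
  p_4/q_4 = 14442/355
  p_5/q_5 = 101989/2507
  p_6/q_6 = 218420/5369
q_5 = 2507 ≤ 4299 < 5369 = q_6, so the answer is 101989/2507.

101989/2507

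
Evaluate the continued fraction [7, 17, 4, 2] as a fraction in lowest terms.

1094/155

Using pₖ = aₖpₖ₋₁ + pₖ₋₂ and qₖ = aₖqₖ₋₁ + qₖ₋₂:
  k=0: a=7, p=7, q=1
  k=1: a=17, p=120, q=17
  k=2: a=4, p=487, q=69
  k=3: a=2, p=1094, q=155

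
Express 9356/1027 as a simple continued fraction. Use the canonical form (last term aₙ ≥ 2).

9356 = 9×1027 + 113
1027 = 9×113 + 10
113 = 11×10 + 3
10 = 3×3 + 1
3 = 3×1 + 0  (stop)
So 9356/1027 = [9; 9, 11, 3, 3].

[9; 9, 11, 3, 3]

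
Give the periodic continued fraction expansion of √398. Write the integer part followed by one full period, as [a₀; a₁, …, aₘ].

[19; 1, 18, 1, 38]

a₀ = ⌊√398⌋ = 19.
With m₀=0, d₀=1 and mₖ₊₁ = dₖaₖ − mₖ, dₖ₊₁ = (n − mₖ₊₁²)/dₖ, aₖ₊₁ = ⌊(a₀+mₖ₊₁)/dₖ₊₁⌋:
  k=1: m=19, d=37, a=1
  k=2: m=18, d=2, a=18
  k=3: m=18, d=37, a=1
  k=4: m=19, d=1, a=38
d=1 and a=2a₀=38 at k=4, so the next step gives (m, d) = (19, 37) again — its k=1 value — and the period has length 4.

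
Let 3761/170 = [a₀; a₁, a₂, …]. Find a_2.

10

3761 = 22·170 + 21   →  a_0 = 22
170 = 8·21 + 2   →  a_1 = 8
21 = 10·2 + 1   →  a_2 = 10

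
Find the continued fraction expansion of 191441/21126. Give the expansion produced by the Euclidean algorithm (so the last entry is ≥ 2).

[9; 16, 6, 9, 3, 3, 2]

191441 = 9×21126 + 1307
21126 = 16×1307 + 214
1307 = 6×214 + 23
214 = 9×23 + 7
23 = 3×7 + 2
7 = 3×2 + 1
2 = 2×1 + 0  (stop)
So 191441/21126 = [9; 16, 6, 9, 3, 3, 2].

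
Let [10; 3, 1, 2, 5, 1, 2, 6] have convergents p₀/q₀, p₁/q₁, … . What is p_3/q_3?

113/11

Using pₖ = aₖpₖ₋₁ + pₖ₋₂, qₖ = aₖqₖ₋₁ + qₖ₋₂ (with p₋₁=1, p₋₂=0, q₋₁=0, q₋₂=1):
  k=0: a=10, p=10, q=1
  k=1: a=3, p=31, q=3
  k=2: a=1, p=41, q=4
  k=3: a=2, p=113, q=11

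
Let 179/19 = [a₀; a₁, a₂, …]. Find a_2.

179 = 9·19 + 8   →  a_0 = 9
19 = 2·8 + 3   →  a_1 = 2
8 = 2·3 + 2   →  a_2 = 2

2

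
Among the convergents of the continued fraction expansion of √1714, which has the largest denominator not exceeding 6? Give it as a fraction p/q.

207/5

√1714 = [41; 2, 2, 82, …] (period length 3).
Convergents:
  p_0/q_0 = 41/1
  p_1/q_1 = 83/2
  p_2/q_2 = 207/5
  p_3/q_3 = 17057/412
q_2 = 5 ≤ 6 < 412 = q_3, so the answer is 207/5.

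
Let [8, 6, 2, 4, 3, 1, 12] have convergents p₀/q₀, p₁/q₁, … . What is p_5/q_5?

1998/245

Using pₖ = aₖpₖ₋₁ + pₖ₋₂, qₖ = aₖqₖ₋₁ + qₖ₋₂ (with p₋₁=1, p₋₂=0, q₋₁=0, q₋₂=1):
  k=0: a=8, p=8, q=1
  k=1: a=6, p=49, q=6
  k=2: a=2, p=106, q=13
  k=3: a=4, p=473, q=58
  k=4: a=3, p=1525, q=187
  k=5: a=1, p=1998, q=245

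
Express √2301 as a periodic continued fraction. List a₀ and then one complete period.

[47; 1, 30, 1, 94]

a₀ = ⌊√2301⌋ = 47.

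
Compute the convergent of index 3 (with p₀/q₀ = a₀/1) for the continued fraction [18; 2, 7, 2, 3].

591/32

Using pₖ = aₖpₖ₋₁ + pₖ₋₂, qₖ = aₖqₖ₋₁ + qₖ₋₂ (with p₋₁=1, p₋₂=0, q₋₁=0, q₋₂=1):
  k=0: a=18, p=18, q=1
  k=1: a=2, p=37, q=2
  k=2: a=7, p=277, q=15
  k=3: a=2, p=591, q=32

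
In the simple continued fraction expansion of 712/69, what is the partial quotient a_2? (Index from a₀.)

712 = 10·69 + 22   →  a_0 = 10
69 = 3·22 + 3   →  a_1 = 3
22 = 7·3 + 1   →  a_2 = 7

7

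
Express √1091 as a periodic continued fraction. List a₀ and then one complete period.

a₀ = ⌊√1091⌋ = 33.
With m₀=0, d₀=1 and mₖ₊₁ = dₖaₖ − mₖ, dₖ₊₁ = (n − mₖ₊₁²)/dₖ, aₖ₊₁ = ⌊(a₀+mₖ₊₁)/dₖ₊₁⌋:
  k=1: m=33, d=2, a=33
  k=2: m=33, d=1, a=66
d=1 and a=2a₀=66 at k=2, so the next step gives (m, d) = (33, 2) again — its k=1 value — and the period has length 2.

[33; 33, 66]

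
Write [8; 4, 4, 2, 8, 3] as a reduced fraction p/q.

Fold from the inside: start with 3/1.
  8 + 1/3 = 25/3
  2 + 3/25 = 53/25
  4 + 25/53 = 237/53
  4 + 53/237 = 1001/237
  8 + 237/1001 = 8245/1001

8245/1001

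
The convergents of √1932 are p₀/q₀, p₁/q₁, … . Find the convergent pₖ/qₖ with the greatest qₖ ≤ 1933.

84085/1913

√1932 = [43; 1, 20, 1, 86, …] (period length 4).
Convergents:
  p_0/q_0 = 43/1
  p_1/q_1 = 44/1
  p_2/q_2 = 923/21
  p_3/q_3 = 967/22
  p_4/q_4 = 84085/1913
  p_5/q_5 = 85052/1935
q_4 = 1913 ≤ 1933 < 1935 = q_5, so the answer is 84085/1913.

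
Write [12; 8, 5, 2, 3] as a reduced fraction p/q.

Fold from the inside: start with 3/1.
  2 + 1/3 = 7/3
  5 + 3/7 = 38/7
  8 + 7/38 = 311/38
  12 + 38/311 = 3770/311

3770/311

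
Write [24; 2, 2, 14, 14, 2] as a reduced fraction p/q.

Fold from the inside: start with 2/1.
  14 + 1/2 = 29/2
  14 + 2/29 = 408/29
  2 + 29/408 = 845/408
  2 + 408/845 = 2098/845
  24 + 845/2098 = 51197/2098

51197/2098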